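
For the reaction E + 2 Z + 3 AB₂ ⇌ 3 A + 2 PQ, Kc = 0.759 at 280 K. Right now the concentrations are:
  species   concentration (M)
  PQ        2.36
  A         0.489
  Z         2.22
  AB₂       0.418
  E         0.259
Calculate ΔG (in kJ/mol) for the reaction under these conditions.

ΔG = 5.17 kJ/mol

Qc = [A]³·[PQ]² / ([E]·[Z]²·[AB₂]³) = (0.489)³·(2.36)² / ((0.259)·(2.22)²·(0.418)³) = 6.99
ΔG = RT ln(Qc/Kc) = (8.314 J mol⁻¹ K⁻¹)(280 K) × ln(6.99/0.759)
   = (2.328 kJ/mol)(2.220) = 5.17 kJ/mol
ΔG > 0, so the forward reaction is non-spontaneous (proceeds in reverse).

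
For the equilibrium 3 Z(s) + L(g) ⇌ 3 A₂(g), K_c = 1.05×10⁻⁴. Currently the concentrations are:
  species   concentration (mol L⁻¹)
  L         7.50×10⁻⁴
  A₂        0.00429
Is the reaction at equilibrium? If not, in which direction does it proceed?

(Z is a pure solid — omitted from Q_c.)
Q_c = [A₂]³ / [L] = (0.00429)³ / (7.50×10⁻⁴) = 1.05×10⁻⁴
Q_c = 1.05×10⁻⁴ = K_c, so the system is already at equilibrium.

neither direction; the system is at equilibrium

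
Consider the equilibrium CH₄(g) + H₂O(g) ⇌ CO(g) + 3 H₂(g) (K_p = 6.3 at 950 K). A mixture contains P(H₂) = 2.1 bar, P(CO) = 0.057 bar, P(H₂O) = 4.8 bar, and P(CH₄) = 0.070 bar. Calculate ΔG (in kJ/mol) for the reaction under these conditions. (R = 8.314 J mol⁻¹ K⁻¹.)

ΔG = -11.0 kJ/mol

Q_p = P(CO)·P(H₂)³ / (P(CH₄)·P(H₂O)) = (0.057)·(2.1)³ / ((0.070)·(4.8)) = 1.57
ΔG = RT ln(Q_p/K_p) = (8.314 J mol⁻¹ K⁻¹)(950 K) × ln(1.57/6.3)
   = (7.898 kJ/mol)(-1.389) = -11.0 kJ/mol
ΔG < 0, so the forward reaction is spontaneous (proceeds forward).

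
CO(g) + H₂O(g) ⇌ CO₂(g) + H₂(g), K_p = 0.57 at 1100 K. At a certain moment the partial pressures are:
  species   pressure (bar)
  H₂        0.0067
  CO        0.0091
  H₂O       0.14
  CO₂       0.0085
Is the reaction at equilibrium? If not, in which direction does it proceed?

in the forward direction

Q_p = P(CO₂)·P(H₂) / (P(CO)·P(H₂O)) = (0.0085)·(0.0067) / ((0.0091)·(0.14)) = 0.045
Q_p = 0.045 < K_p = 0.57, so the forward reaction proceeds.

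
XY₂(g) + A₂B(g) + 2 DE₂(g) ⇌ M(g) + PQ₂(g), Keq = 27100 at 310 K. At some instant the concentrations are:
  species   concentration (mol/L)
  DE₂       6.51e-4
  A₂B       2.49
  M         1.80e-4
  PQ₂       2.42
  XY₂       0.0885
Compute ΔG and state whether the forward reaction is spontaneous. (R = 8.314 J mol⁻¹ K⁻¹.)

Q = [M]·[PQ₂] / ([XY₂]·[A₂B]·[DE₂]²) = (1.80e-4)·(2.42) / ((0.0885)·(2.49)·(6.51e-4)²) = 4660
ΔG = RT ln(Q/Keq) = (8.314 J mol⁻¹ K⁻¹)(310 K) × ln(4660/27100)
   = (2.577 kJ/mol)(-1.761) = -4.54 kJ/mol
ΔG < 0, so the forward reaction is spontaneous (proceeds forward).

ΔG = -4.54 kJ/mol; the forward reaction is spontaneous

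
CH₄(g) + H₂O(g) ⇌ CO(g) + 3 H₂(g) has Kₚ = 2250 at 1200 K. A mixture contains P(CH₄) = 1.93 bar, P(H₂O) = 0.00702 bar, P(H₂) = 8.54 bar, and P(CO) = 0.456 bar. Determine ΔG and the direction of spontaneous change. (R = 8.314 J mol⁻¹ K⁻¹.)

ΔG = 22.3 kJ/mol; the forward reaction is non-spontaneous

Qₚ = P(CO)·P(H₂)³ / (P(CH₄)·P(H₂O)) = (0.456)·(8.54)³ / ((1.93)·(0.00702)) = 21000
ΔG = RT ln(Qₚ/Kₚ) = (8.314 J mol⁻¹ K⁻¹)(1200 K) × ln(21000/2250)
   = (9.977 kJ/mol)(2.234) = 22.3 kJ/mol
ΔG > 0, so the forward reaction is non-spontaneous (proceeds in reverse).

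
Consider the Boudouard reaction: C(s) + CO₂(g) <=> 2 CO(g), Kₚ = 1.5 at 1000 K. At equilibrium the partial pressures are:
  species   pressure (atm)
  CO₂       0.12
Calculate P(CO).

P(CO) = 0.42 atm

(C is a pure solid — omitted from Kₚ.)
At equilibrium, Kₚ = P(CO)² / P(CO₂) = 1.5.
(P(CO))² / (0.12) = 1.5
P(CO)² = 0.180 ⇒ P(CO) = 0.42 atm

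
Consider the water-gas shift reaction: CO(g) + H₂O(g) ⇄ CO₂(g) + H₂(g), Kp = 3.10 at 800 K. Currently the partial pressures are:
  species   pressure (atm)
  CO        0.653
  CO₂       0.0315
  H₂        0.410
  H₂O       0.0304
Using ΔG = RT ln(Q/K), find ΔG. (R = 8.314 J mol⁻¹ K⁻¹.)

ΔG = -10.4 kJ/mol

Qp = P(CO₂)·P(H₂) / (P(CO)·P(H₂O)) = (0.0315)·(0.410) / ((0.653)·(0.0304)) = 0.651
ΔG = RT ln(Qp/Kp) = (8.314 J mol⁻¹ K⁻¹)(800 K) × ln(0.651/3.10)
   = (6.651 kJ/mol)(-1.561) = -10.4 kJ/mol
ΔG < 0, so the forward reaction is spontaneous (proceeds forward).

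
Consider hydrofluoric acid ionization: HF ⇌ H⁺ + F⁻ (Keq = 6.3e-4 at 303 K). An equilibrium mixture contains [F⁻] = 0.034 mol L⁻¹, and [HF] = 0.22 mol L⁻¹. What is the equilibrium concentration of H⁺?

[H⁺] = 0.0041 mol L⁻¹

At equilibrium, Keq = [H⁺]·[F⁻] / [HF] = 6.3e-4.
([H⁺])·(0.034) / (0.22) = 6.3e-4
[H⁺] = 0.00408 = 0.0041 mol L⁻¹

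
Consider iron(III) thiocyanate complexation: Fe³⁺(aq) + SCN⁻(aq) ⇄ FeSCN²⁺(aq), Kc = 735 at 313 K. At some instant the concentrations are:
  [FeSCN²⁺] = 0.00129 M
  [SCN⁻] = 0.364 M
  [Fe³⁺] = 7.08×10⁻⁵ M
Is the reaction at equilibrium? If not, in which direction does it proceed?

in the forward direction

Qc = [FeSCN²⁺] / ([Fe³⁺]·[SCN⁻]) = (0.00129) / ((7.08×10⁻⁵)·(0.364)) = 50.1
Qc = 50.1 < Kc = 735, so the forward reaction proceeds.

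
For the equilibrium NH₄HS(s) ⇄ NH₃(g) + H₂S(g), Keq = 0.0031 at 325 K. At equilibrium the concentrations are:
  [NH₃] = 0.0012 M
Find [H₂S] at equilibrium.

(NH₄HS is a pure solid — omitted from Keq.)
At equilibrium, Keq = [NH₃]·[H₂S] = 0.0031.
(0.0012)·([H₂S]) = 0.0031
[H₂S] = 2.58 = 2.6 M

[H₂S] = 2.6 M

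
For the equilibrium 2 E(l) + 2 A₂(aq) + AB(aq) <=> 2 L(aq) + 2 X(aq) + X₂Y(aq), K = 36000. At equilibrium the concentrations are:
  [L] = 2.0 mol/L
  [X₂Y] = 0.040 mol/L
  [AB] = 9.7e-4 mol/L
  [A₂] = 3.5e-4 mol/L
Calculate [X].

[X] = 0.0052 mol/L

(E is a pure liquid — omitted from K.)
At equilibrium, K = [L]²·[X]²·[X₂Y] / ([A₂]²·[AB]) = 36000.
(2.0)²·([X])²·(0.040) / ((3.5e-4)²·(9.7e-4)) = 36000
[X]² = 2.67e-5 ⇒ [X] = 0.0052 mol/L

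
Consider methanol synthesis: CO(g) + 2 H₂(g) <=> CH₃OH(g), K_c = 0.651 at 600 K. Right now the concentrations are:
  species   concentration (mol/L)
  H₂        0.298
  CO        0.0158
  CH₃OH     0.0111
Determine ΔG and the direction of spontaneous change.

Q_c = [CH₃OH] / ([CO]·[H₂]²) = (0.0111) / ((0.0158)·(0.298)²) = 7.91
ΔG = RT ln(Q_c/K_c) = (8.314 J mol⁻¹ K⁻¹)(600 K) × ln(7.91/0.651)
   = (4.988 kJ/mol)(2.497) = 12.5 kJ/mol
ΔG > 0, so the forward reaction is non-spontaneous (proceeds in reverse).

ΔG = 12.5 kJ/mol; the forward reaction is non-spontaneous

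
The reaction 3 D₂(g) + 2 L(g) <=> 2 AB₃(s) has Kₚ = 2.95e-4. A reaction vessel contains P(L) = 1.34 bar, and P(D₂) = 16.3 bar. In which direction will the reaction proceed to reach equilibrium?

in the forward direction

(AB₃ is a pure solid — omitted from Qₚ.)
Qₚ = 1 / (P(D₂)³·P(L)²) = 1 / ((16.3)³·(1.34)²) = 1.29e-4
Qₚ = 1.29e-4 < Kₚ = 2.95e-4, so the forward reaction proceeds.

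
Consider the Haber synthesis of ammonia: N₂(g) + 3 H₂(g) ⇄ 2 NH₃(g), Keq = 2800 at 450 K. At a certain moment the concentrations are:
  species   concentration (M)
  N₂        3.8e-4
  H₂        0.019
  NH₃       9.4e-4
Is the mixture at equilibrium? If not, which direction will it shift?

Q = [NH₃]² / ([N₂]·[H₂]³) = (9.4e-4)² / ((3.8e-4)·(0.019)³) = 340
Q = 340 < Keq = 2800: net forward reaction.

no; Q < K, reaction proceeds forward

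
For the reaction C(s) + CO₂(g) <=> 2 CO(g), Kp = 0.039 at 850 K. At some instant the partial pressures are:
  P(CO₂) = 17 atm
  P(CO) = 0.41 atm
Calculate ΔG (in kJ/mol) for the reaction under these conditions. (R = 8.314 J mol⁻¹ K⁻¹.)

ΔG = -9.70 kJ/mol

(C is a pure solid — omitted from Qp.)
Qp = P(CO)² / P(CO₂) = (0.41)² / (17) = 0.00989
ΔG = RT ln(Qp/Kp) = (8.314 J mol⁻¹ K⁻¹)(850 K) × ln(0.00989/0.039)
   = (7.067 kJ/mol)(-1.372) = -9.70 kJ/mol
ΔG < 0, so the forward reaction is spontaneous (proceeds forward).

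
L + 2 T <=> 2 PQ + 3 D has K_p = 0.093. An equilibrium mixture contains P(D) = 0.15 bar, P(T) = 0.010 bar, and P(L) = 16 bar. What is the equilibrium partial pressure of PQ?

At equilibrium, K_p = P(PQ)²·P(D)³ / (P(L)·P(T)²) = 0.093.
(P(PQ))²·(0.15)³ / ((16)·(0.010)²) = 0.093
P(PQ)² = 0.0441 ⇒ P(PQ) = 0.21 bar

P(PQ) = 0.21 bar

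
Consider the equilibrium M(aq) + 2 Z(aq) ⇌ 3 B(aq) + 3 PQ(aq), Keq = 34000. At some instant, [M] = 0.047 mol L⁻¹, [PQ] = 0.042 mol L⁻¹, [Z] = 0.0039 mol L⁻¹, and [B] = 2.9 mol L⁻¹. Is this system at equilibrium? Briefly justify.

no; Q < K, reaction proceeds forward

Q = [B]³·[PQ]³ / ([M]·[Z]²) = (2.9)³·(0.042)³ / ((0.047)·(0.0039)²) = 2500
Q = 2500 < Keq = 34000: net forward reaction.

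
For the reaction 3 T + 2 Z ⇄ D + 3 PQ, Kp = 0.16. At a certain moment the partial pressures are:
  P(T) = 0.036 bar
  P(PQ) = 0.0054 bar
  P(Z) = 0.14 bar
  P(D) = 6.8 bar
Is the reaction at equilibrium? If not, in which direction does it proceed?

to the left

Qp = P(D)·P(PQ)³ / (P(T)³·P(Z)²) = (6.8)·(0.0054)³ / ((0.036)³·(0.14)²) = 1.2
Qp = 1.2 > Kp = 0.16, so the reverse reaction proceeds.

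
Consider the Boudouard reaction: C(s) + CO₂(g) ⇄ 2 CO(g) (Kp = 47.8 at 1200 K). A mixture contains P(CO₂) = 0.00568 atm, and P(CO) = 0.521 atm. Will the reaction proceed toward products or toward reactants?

(C is a pure solid — omitted from Qp.)
Qp = P(CO)² / P(CO₂) = (0.521)² / (0.00568) = 47.8
Qp = 47.8 = Kp, so the system is already at equilibrium.

at equilibrium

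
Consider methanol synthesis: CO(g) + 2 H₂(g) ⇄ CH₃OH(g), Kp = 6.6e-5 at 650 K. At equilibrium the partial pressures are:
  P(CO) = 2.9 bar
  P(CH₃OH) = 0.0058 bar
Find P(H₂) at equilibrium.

P(H₂) = 5.5 bar

At equilibrium, Kp = P(CH₃OH) / (P(CO)·P(H₂)²) = 6.6e-5.
(0.0058) / ((2.9)·(P(H₂))²) = 6.6e-5
P(H₂)² = 30.3 ⇒ P(H₂) = 5.5 bar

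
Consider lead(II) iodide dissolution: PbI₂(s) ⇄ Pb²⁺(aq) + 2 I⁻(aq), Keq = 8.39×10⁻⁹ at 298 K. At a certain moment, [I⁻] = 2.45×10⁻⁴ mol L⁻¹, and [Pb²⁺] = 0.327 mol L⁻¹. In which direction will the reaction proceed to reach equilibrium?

reverse (toward reactants)

(PbI₂ is a pure solid — omitted from Q.)
Q = [Pb²⁺]·[I⁻]² = (0.327)·(2.45×10⁻⁴)² = 1.96×10⁻⁸
Q = 1.96×10⁻⁸ > Keq = 8.39×10⁻⁹, so the reverse reaction proceeds.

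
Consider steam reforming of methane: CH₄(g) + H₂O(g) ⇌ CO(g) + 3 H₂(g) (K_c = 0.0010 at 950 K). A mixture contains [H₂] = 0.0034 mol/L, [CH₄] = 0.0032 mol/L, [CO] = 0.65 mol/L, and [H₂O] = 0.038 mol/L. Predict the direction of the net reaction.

Q_c = [CO]·[H₂]³ / ([CH₄]·[H₂O]) = (0.65)·(0.0034)³ / ((0.0032)·(0.038)) = 2.1×10⁻⁴
Q_c = 2.1×10⁻⁴ < K_c = 0.0010, so the forward reaction proceeds.

toward products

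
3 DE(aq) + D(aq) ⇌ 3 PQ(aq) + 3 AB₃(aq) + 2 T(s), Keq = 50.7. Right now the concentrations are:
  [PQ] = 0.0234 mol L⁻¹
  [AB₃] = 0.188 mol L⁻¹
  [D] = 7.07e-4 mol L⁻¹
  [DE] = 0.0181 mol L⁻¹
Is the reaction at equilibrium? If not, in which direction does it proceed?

(T is a pure solid — omitted from Q.)
Q = [PQ]³·[AB₃]³ / ([DE]³·[D]) = (0.0234)³·(0.188)³ / ((0.0181)³·(7.07e-4)) = 20.3
Q = 20.3 < Keq = 50.7, so the forward reaction proceeds.

toward products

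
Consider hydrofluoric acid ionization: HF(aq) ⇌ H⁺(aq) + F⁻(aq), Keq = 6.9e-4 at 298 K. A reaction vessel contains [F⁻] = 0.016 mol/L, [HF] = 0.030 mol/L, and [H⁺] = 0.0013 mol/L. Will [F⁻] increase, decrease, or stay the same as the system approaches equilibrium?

Q = [H⁺]·[F⁻] / [HF] = (0.0013)·(0.016) / (0.030) = 6.9e-4
Q = 6.9e-4 = Keq; the system is at equilibrium.

stay the same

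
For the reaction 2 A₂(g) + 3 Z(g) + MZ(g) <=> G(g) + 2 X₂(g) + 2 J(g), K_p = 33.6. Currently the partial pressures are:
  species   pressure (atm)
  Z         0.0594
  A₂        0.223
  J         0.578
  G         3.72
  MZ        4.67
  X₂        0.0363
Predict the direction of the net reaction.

Q_p = P(G)·P(X₂)²·P(J)² / (P(A₂)²·P(Z)³·P(MZ)) = (3.72)·(0.0363)²·(0.578)² / ((0.223)²·(0.0594)³·(4.67)) = 33.6
Q_p = 33.6 = K_p, so the system is already at equilibrium.

no net change (already at equilibrium)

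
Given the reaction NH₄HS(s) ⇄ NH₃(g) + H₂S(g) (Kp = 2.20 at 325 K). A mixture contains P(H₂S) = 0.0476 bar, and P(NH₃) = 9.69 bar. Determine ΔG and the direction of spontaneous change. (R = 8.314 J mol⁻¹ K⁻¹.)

(NH₄HS is a pure solid — omitted from Qp.)
Qp = P(NH₃)·P(H₂S) = (9.69)·(0.0476) = 0.461
ΔG = RT ln(Qp/Kp) = (8.314 J mol⁻¹ K⁻¹)(325 K) × ln(0.461/2.20)
   = (2.702 kJ/mol)(-1.563) = -4.22 kJ/mol
ΔG < 0, so the forward reaction is spontaneous (proceeds forward).

ΔG = -4.22 kJ/mol; the forward reaction is spontaneous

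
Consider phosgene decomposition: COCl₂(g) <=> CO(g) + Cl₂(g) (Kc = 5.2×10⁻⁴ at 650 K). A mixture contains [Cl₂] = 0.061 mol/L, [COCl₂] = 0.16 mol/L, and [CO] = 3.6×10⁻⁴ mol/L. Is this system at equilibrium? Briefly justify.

no; Q < K, reaction proceeds forward

Qc = [CO]·[Cl₂] / [COCl₂] = (3.6×10⁻⁴)·(0.061) / (0.16) = 1.4×10⁻⁴
Qc = 1.4×10⁻⁴ < Kc = 5.2×10⁻⁴: net forward reaction.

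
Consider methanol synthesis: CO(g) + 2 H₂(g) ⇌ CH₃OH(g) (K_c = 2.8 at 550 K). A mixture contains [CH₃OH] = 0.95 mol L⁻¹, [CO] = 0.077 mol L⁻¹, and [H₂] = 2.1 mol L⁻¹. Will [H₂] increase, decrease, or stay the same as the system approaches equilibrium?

Q_c = [CH₃OH] / ([CO]·[H₂]²) = (0.95) / ((0.077)·(2.1)²) = 2.8
Q_c = 2.8 = K_c; the system is at equilibrium.

stay the same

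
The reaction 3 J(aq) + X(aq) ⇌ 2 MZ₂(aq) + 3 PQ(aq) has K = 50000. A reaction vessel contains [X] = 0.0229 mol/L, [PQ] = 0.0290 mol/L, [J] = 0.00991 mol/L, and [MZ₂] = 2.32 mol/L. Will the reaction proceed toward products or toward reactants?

forward (toward products)

Q = [MZ₂]²·[PQ]³ / ([J]³·[X]) = (2.32)²·(0.0290)³ / ((0.00991)³·(0.0229)) = 5890
Q = 5890 < K = 50000, so the forward reaction proceeds.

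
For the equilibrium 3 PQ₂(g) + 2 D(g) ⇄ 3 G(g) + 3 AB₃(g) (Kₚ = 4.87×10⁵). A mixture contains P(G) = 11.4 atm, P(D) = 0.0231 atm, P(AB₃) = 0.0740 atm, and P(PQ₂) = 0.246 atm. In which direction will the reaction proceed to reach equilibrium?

Qₚ = P(G)³·P(AB₃)³ / (P(PQ₂)³·P(D)²) = (11.4)³·(0.0740)³ / ((0.246)³·(0.0231)²) = 75600
Qₚ = 75600 < Kₚ = 4.87×10⁵, so the forward reaction proceeds.

forward (toward products)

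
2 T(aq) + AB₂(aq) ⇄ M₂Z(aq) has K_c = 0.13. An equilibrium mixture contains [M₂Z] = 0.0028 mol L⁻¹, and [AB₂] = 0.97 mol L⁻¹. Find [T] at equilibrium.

At equilibrium, K_c = [M₂Z] / ([T]²·[AB₂]) = 0.13.
(0.0028) / (([T])²·(0.97)) = 0.13
[T]² = 0.0222 ⇒ [T] = 0.15 mol L⁻¹

[T] = 0.15 mol L⁻¹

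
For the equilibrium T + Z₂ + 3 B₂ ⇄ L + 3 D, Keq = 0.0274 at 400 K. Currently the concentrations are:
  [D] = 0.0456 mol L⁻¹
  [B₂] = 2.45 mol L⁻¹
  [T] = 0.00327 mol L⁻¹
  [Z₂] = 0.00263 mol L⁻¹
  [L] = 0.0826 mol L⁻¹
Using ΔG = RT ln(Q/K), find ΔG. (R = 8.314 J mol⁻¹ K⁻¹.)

Q = [L]·[D]³ / ([T]·[Z₂]·[B₂]³) = (0.0826)·(0.0456)³ / ((0.00327)·(0.00263)·(2.45)³) = 0.0619
ΔG = RT ln(Q/Keq) = (8.314 J mol⁻¹ K⁻¹)(400 K) × ln(0.0619/0.0274)
   = (3.326 kJ/mol)(0.8150) = 2.71 kJ/mol
ΔG > 0, so the forward reaction is non-spontaneous (proceeds in reverse).

ΔG = 2.71 kJ/mol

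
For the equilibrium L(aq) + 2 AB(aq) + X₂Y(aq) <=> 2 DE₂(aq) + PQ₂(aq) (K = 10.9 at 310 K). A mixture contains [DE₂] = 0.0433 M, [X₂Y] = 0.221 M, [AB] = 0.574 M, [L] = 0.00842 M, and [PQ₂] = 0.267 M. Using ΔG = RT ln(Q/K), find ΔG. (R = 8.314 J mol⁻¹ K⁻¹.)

Q = [DE₂]²·[PQ₂] / ([L]·[AB]²·[X₂Y]) = (0.0433)²·(0.267) / ((0.00842)·(0.574)²·(0.221)) = 0.817
ΔG = RT ln(Q/K) = (8.314 J mol⁻¹ K⁻¹)(310 K) × ln(0.817/10.9)
   = (2.577 kJ/mol)(-2.591) = -6.68 kJ/mol
ΔG < 0, so the forward reaction is spontaneous (proceeds forward).

ΔG = -6.68 kJ/mol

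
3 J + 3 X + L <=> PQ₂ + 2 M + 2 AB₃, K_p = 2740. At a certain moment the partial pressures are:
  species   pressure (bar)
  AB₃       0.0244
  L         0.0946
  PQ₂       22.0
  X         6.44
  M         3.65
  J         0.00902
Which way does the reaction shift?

Q_p = P(PQ₂)·P(M)²·P(AB₃)² / (P(J)³·P(X)³·P(L)) = (22.0)·(3.65)²·(0.0244)² / ((0.00902)³·(6.44)³·(0.0946)) = 9410
Q_p = 9410 > K_p = 2740, so the reverse reaction proceeds.

in the reverse direction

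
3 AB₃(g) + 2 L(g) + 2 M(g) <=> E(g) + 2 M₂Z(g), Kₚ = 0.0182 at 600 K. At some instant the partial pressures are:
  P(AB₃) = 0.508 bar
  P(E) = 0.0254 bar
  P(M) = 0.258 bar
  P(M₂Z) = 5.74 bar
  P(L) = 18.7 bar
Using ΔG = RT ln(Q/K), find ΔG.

ΔG = 13.5 kJ/mol

Qₚ = P(E)·P(M₂Z)² / (P(AB₃)³·P(L)²·P(M)²) = (0.0254)·(5.74)² / ((0.508)³·(18.7)²·(0.258)²) = 0.274
ΔG = RT ln(Qₚ/Kₚ) = (8.314 J mol⁻¹ K⁻¹)(600 K) × ln(0.274/0.0182)
   = (4.988 kJ/mol)(2.712) = 13.5 kJ/mol
ΔG > 0, so the forward reaction is non-spontaneous (proceeds in reverse).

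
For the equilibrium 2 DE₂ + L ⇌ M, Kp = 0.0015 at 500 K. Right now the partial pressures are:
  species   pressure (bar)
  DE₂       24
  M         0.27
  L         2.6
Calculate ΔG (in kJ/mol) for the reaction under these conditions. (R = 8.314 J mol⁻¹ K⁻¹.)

Qp = P(M) / (P(DE₂)²·P(L)) = (0.27) / ((24)²·(2.6)) = 1.80e-4
ΔG = RT ln(Qp/Kp) = (8.314 J mol⁻¹ K⁻¹)(500 K) × ln(1.80e-4/0.0015)
   = (4.157 kJ/mol)(-2.120) = -8.81 kJ/mol
ΔG < 0, so the forward reaction is spontaneous (proceeds forward).

ΔG = -8.81 kJ/mol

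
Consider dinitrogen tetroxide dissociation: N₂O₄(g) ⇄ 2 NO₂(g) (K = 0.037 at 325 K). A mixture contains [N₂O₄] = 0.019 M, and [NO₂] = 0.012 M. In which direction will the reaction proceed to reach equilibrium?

Q = [NO₂]² / [N₂O₄] = (0.012)² / (0.019) = 0.0076
Q = 0.0076 < K = 0.037, so the forward reaction proceeds.

toward products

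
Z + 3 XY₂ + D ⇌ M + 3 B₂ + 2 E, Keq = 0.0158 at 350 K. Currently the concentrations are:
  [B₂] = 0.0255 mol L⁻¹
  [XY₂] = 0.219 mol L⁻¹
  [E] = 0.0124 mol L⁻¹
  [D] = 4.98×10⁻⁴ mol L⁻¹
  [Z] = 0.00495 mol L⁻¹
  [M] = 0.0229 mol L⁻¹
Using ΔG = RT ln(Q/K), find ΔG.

Q = [M]·[B₂]³·[E]² / ([Z]·[XY₂]³·[D]) = (0.0229)·(0.0255)³·(0.0124)² / ((0.00495)·(0.219)³·(4.98×10⁻⁴)) = 0.00225
ΔG = RT ln(Q/Keq) = (8.314 J mol⁻¹ K⁻¹)(350 K) × ln(0.00225/0.0158)
   = (2.910 kJ/mol)(-1.949) = -5.67 kJ/mol
ΔG < 0, so the forward reaction is spontaneous (proceeds forward).

ΔG = -5.67 kJ/mol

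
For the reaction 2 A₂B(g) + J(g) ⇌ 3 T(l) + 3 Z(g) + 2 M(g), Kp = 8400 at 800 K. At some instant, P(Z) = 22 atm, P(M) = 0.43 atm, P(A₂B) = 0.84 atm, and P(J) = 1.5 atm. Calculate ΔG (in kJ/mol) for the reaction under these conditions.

(T is a pure liquid — omitted from Qp.)
Qp = P(Z)³·P(M)² / (P(A₂B)²·P(J)) = (22)³·(0.43)² / ((0.84)²·(1.5)) = 1860
ΔG = RT ln(Qp/Kp) = (8.314 J mol⁻¹ K⁻¹)(800 K) × ln(1860/8400)
   = (6.651 kJ/mol)(-1.508) = -10.0 kJ/mol
ΔG < 0, so the forward reaction is spontaneous (proceeds forward).

ΔG = -10.0 kJ/mol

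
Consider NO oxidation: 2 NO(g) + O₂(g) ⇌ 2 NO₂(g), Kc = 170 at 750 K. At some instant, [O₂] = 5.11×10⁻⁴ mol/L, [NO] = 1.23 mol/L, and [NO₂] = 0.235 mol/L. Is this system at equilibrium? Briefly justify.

Qc = [NO₂]² / ([NO]²·[O₂]) = (0.235)² / ((1.23)²·(5.11×10⁻⁴)) = 71.4
Qc = 71.4 < Kc = 170: net forward reaction.

no; Q < K, reaction proceeds forward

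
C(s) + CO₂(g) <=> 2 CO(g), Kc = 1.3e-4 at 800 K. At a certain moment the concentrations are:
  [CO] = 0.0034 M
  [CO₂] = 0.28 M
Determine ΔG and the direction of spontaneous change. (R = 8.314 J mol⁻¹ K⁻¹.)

ΔG = -7.63 kJ/mol; the forward reaction is spontaneous

(C is a pure solid — omitted from Qc.)
Qc = [CO]² / [CO₂] = (0.0034)² / (0.28) = 4.13e-5
ΔG = RT ln(Qc/Kc) = (8.314 J mol⁻¹ K⁻¹)(800 K) × ln(4.13e-5/1.3e-4)
   = (6.651 kJ/mol)(-1.147) = -7.63 kJ/mol
ΔG < 0, so the forward reaction is spontaneous (proceeds forward).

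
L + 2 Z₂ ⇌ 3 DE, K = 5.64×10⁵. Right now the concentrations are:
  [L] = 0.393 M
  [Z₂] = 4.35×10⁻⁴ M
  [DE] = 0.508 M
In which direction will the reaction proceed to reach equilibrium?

Q = [DE]³ / ([L]·[Z₂]²) = (0.508)³ / ((0.393)·(4.35×10⁻⁴)²) = 1.76×10⁶
Q = 1.76×10⁶ > K = 5.64×10⁵, so the reverse reaction proceeds.

toward reactants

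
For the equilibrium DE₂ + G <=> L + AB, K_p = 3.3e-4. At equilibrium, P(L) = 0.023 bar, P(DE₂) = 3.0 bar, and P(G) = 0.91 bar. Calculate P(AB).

P(AB) = 0.039 bar

At equilibrium, K_p = P(L)·P(AB) / (P(DE₂)·P(G)) = 3.3e-4.
(0.023)·(P(AB)) / ((3.0)·(0.91)) = 3.3e-4
P(AB) = 0.0392 = 0.039 bar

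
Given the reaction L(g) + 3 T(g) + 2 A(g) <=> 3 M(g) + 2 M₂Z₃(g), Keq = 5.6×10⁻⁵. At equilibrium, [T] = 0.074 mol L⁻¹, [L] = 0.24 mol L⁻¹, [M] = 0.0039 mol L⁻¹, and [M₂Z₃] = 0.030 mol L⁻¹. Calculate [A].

[A] = 0.099 mol L⁻¹

At equilibrium, Keq = [M]³·[M₂Z₃]² / ([L]·[T]³·[A]²) = 5.6×10⁻⁵.
(0.0039)³·(0.030)² / ((0.24)·(0.074)³·([A])²) = 5.6×10⁻⁵
[A]² = 0.00980 ⇒ [A] = 0.099 mol L⁻¹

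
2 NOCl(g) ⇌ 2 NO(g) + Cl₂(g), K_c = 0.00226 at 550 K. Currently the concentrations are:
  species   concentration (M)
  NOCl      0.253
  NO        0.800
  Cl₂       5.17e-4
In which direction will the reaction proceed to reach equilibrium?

Q_c = [NO]²·[Cl₂] / [NOCl]² = (0.800)²·(5.17e-4) / (0.253)² = 0.00517
Q_c = 0.00517 > K_c = 0.00226, so the reverse reaction proceeds.

toward reactants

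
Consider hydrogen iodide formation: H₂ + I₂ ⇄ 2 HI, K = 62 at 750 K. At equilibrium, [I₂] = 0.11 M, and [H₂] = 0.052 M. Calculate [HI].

[HI] = 0.60 M

At equilibrium, K = [HI]² / ([H₂]·[I₂]) = 62.
([HI])² / ((0.052)·(0.11)) = 62
[HI]² = 0.355 ⇒ [HI] = 0.60 M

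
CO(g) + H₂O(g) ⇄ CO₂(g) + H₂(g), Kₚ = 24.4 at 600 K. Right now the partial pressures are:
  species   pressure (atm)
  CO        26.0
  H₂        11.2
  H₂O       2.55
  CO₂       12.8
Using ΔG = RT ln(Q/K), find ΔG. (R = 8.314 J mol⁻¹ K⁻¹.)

Qₚ = P(CO₂)·P(H₂) / (P(CO)·P(H₂O)) = (12.8)·(11.2) / ((26.0)·(2.55)) = 2.16
ΔG = RT ln(Qₚ/Kₚ) = (8.314 J mol⁻¹ K⁻¹)(600 K) × ln(2.16/24.4)
   = (4.988 kJ/mol)(-2.424) = -12.1 kJ/mol
ΔG < 0, so the forward reaction is spontaneous (proceeds forward).

ΔG = -12.1 kJ/mol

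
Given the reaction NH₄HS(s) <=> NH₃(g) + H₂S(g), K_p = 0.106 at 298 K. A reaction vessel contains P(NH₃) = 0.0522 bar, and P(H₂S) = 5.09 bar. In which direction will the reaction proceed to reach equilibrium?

reverse (toward reactants)

(NH₄HS is a pure solid — omitted from Q_p.)
Q_p = P(NH₃)·P(H₂S) = (0.0522)·(5.09) = 0.266
Q_p = 0.266 > K_p = 0.106, so the reverse reaction proceeds.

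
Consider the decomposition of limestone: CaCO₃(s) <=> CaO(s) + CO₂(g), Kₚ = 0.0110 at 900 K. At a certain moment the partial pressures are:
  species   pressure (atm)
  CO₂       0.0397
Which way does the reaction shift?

toward reactants

(CaCO₃, CaO are pure solids — omitted from Qₚ.)
Qₚ = P(CO₂) = 0.0397
Qₚ = 0.0397 > Kₚ = 0.0110, so the reverse reaction proceeds.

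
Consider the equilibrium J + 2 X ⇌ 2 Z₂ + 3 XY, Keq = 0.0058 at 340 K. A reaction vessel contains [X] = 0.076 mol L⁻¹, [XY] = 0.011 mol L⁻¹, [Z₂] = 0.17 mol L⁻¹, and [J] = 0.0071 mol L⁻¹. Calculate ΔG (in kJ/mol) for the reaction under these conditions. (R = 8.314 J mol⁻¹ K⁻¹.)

ΔG = -5.15 kJ/mol

Q = [Z₂]²·[XY]³ / ([J]·[X]²) = (0.17)²·(0.011)³ / ((0.0071)·(0.076)²) = 9.38e-4
ΔG = RT ln(Q/Keq) = (8.314 J mol⁻¹ K⁻¹)(340 K) × ln(9.38e-4/0.0058)
   = (2.827 kJ/mol)(-1.822) = -5.15 kJ/mol
ΔG < 0, so the forward reaction is spontaneous (proceeds forward).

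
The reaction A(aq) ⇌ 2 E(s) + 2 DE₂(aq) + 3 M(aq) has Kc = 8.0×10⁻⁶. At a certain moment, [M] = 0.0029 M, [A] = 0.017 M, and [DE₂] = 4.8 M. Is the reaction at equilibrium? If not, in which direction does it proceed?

reverse (toward reactants)

(E is a pure solid — omitted from Qc.)
Qc = [DE₂]²·[M]³ / [A] = (4.8)²·(0.0029)³ / (0.017) = 3.3×10⁻⁵
Qc = 3.3×10⁻⁵ > Kc = 8.0×10⁻⁶, so the reverse reaction proceeds.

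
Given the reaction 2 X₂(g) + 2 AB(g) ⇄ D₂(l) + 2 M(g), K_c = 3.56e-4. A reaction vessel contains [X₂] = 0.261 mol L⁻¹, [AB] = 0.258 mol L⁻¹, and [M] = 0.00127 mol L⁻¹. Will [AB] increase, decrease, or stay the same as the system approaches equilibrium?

(D₂ is a pure liquid — omitted from Q_c.)
Q_c = [M]² / ([X₂]²·[AB]²) = (0.00127)² / ((0.261)²·(0.258)²) = 3.56e-4
Q_c = 3.56e-4 = K_c; the system is at equilibrium.

stay the same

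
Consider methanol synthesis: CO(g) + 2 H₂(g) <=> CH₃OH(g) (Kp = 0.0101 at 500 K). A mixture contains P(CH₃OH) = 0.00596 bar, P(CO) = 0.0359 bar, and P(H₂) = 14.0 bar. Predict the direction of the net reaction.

Qp = P(CH₃OH) / (P(CO)·P(H₂)²) = (0.00596) / ((0.0359)·(14.0)²) = 8.47×10⁻⁴
Qp = 8.47×10⁻⁴ < Kp = 0.0101, so the forward reaction proceeds.

forward (toward products)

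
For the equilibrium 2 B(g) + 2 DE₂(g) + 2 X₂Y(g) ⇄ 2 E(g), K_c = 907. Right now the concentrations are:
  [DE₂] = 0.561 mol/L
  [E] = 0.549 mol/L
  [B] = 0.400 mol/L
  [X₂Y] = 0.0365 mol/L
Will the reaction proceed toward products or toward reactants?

reverse (toward reactants)

Q_c = [E]² / ([B]²·[DE₂]²·[X₂Y]²) = (0.549)² / ((0.400)²·(0.561)²·(0.0365)²) = 4490
Q_c = 4490 > K_c = 907, so the reverse reaction proceeds.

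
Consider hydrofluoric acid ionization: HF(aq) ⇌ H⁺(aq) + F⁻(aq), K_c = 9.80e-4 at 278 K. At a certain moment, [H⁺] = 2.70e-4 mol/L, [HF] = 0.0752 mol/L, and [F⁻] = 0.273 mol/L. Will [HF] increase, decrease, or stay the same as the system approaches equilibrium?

stay the same

Q_c = [H⁺]·[F⁻] / [HF] = (2.70e-4)·(0.273) / (0.0752) = 9.80e-4
Q_c = 9.80e-4 = K_c; the system is at equilibrium.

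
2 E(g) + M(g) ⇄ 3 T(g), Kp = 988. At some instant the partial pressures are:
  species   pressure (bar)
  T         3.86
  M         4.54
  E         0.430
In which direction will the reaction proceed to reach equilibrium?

Qp = P(T)³ / (P(E)²·P(M)) = (3.86)³ / ((0.430)²·(4.54)) = 68.5
Qp = 68.5 < Kp = 988, so the forward reaction proceeds.

in the forward direction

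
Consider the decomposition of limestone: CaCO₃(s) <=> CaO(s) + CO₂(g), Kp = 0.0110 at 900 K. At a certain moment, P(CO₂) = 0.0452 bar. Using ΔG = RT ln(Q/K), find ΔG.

(CaCO₃, CaO are pure solids — omitted from Qp.)
Qp = P(CO₂) = 0.0452
ΔG = RT ln(Qp/Kp) = (8.314 J mol⁻¹ K⁻¹)(900 K) × ln(0.0452/0.0110)
   = (7.483 kJ/mol)(1.413) = 10.6 kJ/mol
ΔG > 0, so the forward reaction is non-spontaneous (proceeds in reverse).

ΔG = 10.6 kJ/mol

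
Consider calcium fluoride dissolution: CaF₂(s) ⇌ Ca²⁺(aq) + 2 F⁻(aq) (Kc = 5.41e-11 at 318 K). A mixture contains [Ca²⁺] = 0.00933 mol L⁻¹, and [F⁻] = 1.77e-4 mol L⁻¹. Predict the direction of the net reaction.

(CaF₂ is a pure solid — omitted from Qc.)
Qc = [Ca²⁺]·[F⁻]² = (0.00933)·(1.77e-4)² = 2.92e-10
Qc = 2.92e-10 > Kc = 5.41e-11, so the reverse reaction proceeds.

toward reactants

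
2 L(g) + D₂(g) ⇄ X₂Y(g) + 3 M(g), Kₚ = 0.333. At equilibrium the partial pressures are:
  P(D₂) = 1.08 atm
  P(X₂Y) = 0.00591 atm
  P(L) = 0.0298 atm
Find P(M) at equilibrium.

P(M) = 0.378 atm

At equilibrium, Kₚ = P(X₂Y)·P(M)³ / (P(L)²·P(D₂)) = 0.333.
(0.00591)·(P(M))³ / ((0.0298)²·(1.08)) = 0.333
P(M)³ = 0.0540 ⇒ P(M) = 0.378 atm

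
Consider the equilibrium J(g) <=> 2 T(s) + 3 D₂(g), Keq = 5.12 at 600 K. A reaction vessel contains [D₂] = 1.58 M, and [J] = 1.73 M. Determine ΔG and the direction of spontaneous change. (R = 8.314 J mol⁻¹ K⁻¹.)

(T is a pure solid — omitted from Q.)
Q = [D₂]³ / [J] = (1.58)³ / (1.73) = 2.28
ΔG = RT ln(Q/Keq) = (8.314 J mol⁻¹ K⁻¹)(600 K) × ln(2.28/5.12)
   = (4.988 kJ/mol)(-0.8090) = -4.04 kJ/mol
ΔG < 0, so the forward reaction is spontaneous (proceeds forward).

ΔG = -4.04 kJ/mol; the forward reaction is spontaneous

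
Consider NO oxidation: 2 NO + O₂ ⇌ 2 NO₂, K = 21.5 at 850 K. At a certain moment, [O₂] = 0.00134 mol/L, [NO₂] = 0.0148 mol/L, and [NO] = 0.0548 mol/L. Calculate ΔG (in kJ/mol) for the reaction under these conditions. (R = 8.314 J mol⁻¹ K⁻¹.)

Q = [NO₂]² / ([NO]²·[O₂]) = (0.0148)² / ((0.0548)²·(0.00134)) = 54.4
ΔG = RT ln(Q/K) = (8.314 J mol⁻¹ K⁻¹)(850 K) × ln(54.4/21.5)
   = (7.067 kJ/mol)(0.9283) = 6.56 kJ/mol
ΔG > 0, so the forward reaction is non-spontaneous (proceeds in reverse).

ΔG = 6.56 kJ/mol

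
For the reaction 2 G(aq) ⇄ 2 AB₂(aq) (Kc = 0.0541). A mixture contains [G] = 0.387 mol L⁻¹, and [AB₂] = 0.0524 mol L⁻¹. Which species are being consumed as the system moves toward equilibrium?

G (reactants)

Qc = [AB₂]² / [G]² = (0.0524)² / (0.387)² = 0.0183
Qc = 0.0183 < Kc = 0.0541: net forward reaction.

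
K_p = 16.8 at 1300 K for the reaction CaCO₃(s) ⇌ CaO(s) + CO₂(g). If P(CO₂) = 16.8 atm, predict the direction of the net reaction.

(CaCO₃, CaO are pure solids — omitted from Q_p.)
Q_p = P(CO₂) = 16.8
Q_p = 16.8 = K_p, so the system is already at equilibrium.

neither direction; the system is at equilibrium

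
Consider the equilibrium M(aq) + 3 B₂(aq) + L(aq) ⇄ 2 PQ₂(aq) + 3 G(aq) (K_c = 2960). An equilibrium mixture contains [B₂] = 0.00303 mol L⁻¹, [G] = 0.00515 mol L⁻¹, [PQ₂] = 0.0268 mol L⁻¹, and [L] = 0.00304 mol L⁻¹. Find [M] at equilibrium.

[M] = 3.92×10⁻⁴ mol L⁻¹

At equilibrium, K_c = [PQ₂]²·[G]³ / ([M]·[B₂]³·[L]) = 2960.
(0.0268)²·(0.00515)³ / (([M])·(0.00303)³·(0.00304)) = 2960
[M] = 3.92×10⁻⁴ mol L⁻¹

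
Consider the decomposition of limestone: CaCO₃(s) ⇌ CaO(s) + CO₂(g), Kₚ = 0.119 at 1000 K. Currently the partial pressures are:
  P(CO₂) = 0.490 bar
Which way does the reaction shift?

(CaCO₃, CaO are pure solids — omitted from Qₚ.)
Qₚ = P(CO₂) = 0.490
Qₚ = 0.490 > Kₚ = 0.119, so the reverse reaction proceeds.

to the left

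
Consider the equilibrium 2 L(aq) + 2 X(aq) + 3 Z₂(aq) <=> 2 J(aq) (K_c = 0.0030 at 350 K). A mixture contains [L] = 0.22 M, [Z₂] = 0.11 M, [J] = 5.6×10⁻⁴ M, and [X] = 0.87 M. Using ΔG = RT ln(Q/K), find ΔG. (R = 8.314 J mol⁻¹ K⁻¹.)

Q_c = [J]² / ([L]²·[X]²·[Z₂]³) = (5.6×10⁻⁴)² / ((0.22)²·(0.87)²·(0.11)³) = 0.00643
ΔG = RT ln(Q_c/K_c) = (8.314 J mol⁻¹ K⁻¹)(350 K) × ln(0.00643/0.0030)
   = (2.910 kJ/mol)(0.7624) = 2.22 kJ/mol
ΔG > 0, so the forward reaction is non-spontaneous (proceeds in reverse).

ΔG = 2.22 kJ/mol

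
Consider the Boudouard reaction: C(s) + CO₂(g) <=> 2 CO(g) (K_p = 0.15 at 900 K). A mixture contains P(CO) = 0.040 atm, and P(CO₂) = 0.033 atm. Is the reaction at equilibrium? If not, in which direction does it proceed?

forward (toward products)

(C is a pure solid — omitted from Q_p.)
Q_p = P(CO)² / P(CO₂) = (0.040)² / (0.033) = 0.048
Q_p = 0.048 < K_p = 0.15, so the forward reaction proceeds.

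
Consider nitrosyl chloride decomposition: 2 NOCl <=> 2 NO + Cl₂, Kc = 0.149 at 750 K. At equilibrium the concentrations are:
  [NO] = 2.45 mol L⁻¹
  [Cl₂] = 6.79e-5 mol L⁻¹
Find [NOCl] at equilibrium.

[NOCl] = 0.0523 mol L⁻¹

At equilibrium, Kc = [NO]²·[Cl₂] / [NOCl]² = 0.149.
(2.45)²·(6.79e-5) / ([NOCl])² = 0.149
[NOCl]² = 0.00274 ⇒ [NOCl] = 0.0523 mol L⁻¹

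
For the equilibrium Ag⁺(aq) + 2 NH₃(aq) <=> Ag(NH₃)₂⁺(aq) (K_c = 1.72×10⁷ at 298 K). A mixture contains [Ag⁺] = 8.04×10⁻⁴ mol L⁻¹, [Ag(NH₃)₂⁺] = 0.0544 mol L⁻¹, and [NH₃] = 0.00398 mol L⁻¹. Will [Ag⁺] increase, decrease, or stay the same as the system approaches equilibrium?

decrease

Q_c = [Ag(NH₃)₂⁺] / ([Ag⁺]·[NH₃]²) = (0.0544) / ((8.04×10⁻⁴)·(0.00398)²) = 4.27×10⁶
Q_c = 4.27×10⁶ < K_c = 1.72×10⁷: net forward reaction.
Ag⁺ is a reactant, so it decreases.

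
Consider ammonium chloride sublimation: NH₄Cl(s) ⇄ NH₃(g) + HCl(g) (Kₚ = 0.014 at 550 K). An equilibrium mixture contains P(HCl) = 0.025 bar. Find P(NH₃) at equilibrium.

(NH₄Cl is a pure solid — omitted from Kₚ.)
At equilibrium, Kₚ = P(NH₃)·P(HCl) = 0.014.
(P(NH₃))·(0.025) = 0.014
P(NH₃) = 0.560 = 0.56 bar

P(NH₃) = 0.56 bar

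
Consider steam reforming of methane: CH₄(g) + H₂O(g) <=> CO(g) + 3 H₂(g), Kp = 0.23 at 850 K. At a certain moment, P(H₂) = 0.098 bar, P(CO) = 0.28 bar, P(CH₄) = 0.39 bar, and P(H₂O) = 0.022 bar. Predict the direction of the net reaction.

Qp = P(CO)·P(H₂)³ / (P(CH₄)·P(H₂O)) = (0.28)·(0.098)³ / ((0.39)·(0.022)) = 0.031
Qp = 0.031 < Kp = 0.23, so the forward reaction proceeds.

toward products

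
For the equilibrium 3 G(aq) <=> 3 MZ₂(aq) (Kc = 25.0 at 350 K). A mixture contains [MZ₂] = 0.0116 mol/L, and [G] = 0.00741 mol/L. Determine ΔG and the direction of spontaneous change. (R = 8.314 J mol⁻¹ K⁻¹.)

Qc = [MZ₂]³ / [G]³ = (0.0116)³ / (0.00741)³ = 3.84
ΔG = RT ln(Qc/Kc) = (8.314 J mol⁻¹ K⁻¹)(350 K) × ln(3.84/25.0)
   = (2.910 kJ/mol)(-1.873) = -5.45 kJ/mol
ΔG < 0, so the forward reaction is spontaneous (proceeds forward).

ΔG = -5.45 kJ/mol; the forward reaction is spontaneous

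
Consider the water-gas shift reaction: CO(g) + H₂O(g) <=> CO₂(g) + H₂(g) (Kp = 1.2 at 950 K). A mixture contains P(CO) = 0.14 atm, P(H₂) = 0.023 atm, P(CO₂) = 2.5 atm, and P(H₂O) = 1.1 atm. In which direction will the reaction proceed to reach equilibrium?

Qp = P(CO₂)·P(H₂) / (P(CO)·P(H₂O)) = (2.5)·(0.023) / ((0.14)·(1.1)) = 0.37
Qp = 0.37 < Kp = 1.2, so the forward reaction proceeds.

forward (toward products)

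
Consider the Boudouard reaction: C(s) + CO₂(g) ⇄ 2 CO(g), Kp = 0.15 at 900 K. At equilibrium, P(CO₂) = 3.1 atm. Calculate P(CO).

(C is a pure solid — omitted from Kp.)
At equilibrium, Kp = P(CO)² / P(CO₂) = 0.15.
(P(CO))² / (3.1) = 0.15
P(CO)² = 0.465 ⇒ P(CO) = 0.68 atm

P(CO) = 0.68 atm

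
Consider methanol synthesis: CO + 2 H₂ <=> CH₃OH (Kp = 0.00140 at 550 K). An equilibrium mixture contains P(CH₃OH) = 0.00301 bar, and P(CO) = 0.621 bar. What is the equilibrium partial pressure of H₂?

At equilibrium, Kp = P(CH₃OH) / (P(CO)·P(H₂)²) = 0.00140.
(0.00301) / ((0.621)·(P(H₂))²) = 0.00140
P(H₂)² = 3.46 ⇒ P(H₂) = 1.86 bar

P(H₂) = 1.86 bar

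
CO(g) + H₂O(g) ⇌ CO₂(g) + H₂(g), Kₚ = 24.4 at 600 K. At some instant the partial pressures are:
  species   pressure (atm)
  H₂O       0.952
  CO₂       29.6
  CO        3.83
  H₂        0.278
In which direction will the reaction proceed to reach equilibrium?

to the right

Qₚ = P(CO₂)·P(H₂) / (P(CO)·P(H₂O)) = (29.6)·(0.278) / ((3.83)·(0.952)) = 2.26
Qₚ = 2.26 < Kₚ = 24.4, so the forward reaction proceeds.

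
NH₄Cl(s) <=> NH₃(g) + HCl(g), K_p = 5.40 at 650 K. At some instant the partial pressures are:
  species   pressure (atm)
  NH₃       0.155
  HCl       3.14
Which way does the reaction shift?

in the forward direction

(NH₄Cl is a pure solid — omitted from Q_p.)
Q_p = P(NH₃)·P(HCl) = (0.155)·(3.14) = 0.487
Q_p = 0.487 < K_p = 5.40, so the forward reaction proceeds.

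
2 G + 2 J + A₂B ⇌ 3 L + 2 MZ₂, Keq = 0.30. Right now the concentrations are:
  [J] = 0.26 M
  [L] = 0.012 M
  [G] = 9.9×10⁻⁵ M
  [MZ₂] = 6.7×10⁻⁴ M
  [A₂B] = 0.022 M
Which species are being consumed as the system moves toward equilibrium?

G, J, A₂B (reactants)

Q = [L]³·[MZ₂]² / ([G]²·[J]²·[A₂B]) = (0.012)³·(6.7×10⁻⁴)² / ((9.9×10⁻⁵)²·(0.26)²·(0.022)) = 0.053
Q = 0.053 < Keq = 0.30: net forward reaction.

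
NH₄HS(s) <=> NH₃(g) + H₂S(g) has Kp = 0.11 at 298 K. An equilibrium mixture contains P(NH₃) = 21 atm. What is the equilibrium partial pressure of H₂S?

(NH₄HS is a pure solid — omitted from Kp.)
At equilibrium, Kp = P(NH₃)·P(H₂S) = 0.11.
(21)·(P(H₂S)) = 0.11
P(H₂S) = 0.00524 = 0.0052 atm

P(H₂S) = 0.0052 atm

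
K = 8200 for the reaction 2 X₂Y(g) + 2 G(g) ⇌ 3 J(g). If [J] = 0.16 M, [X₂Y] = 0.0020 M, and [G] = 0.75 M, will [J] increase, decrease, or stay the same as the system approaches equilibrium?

increase

Q = [J]³ / ([X₂Y]²·[G]²) = (0.16)³ / ((0.0020)²·(0.75)²) = 1800
Q = 1800 < K = 8200: net forward reaction.
J is a product, so it increases.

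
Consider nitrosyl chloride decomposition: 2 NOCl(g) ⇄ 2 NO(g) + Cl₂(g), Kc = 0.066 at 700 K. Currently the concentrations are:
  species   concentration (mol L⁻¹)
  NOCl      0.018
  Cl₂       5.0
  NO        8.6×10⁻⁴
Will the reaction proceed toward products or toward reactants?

Qc = [NO]²·[Cl₂] / [NOCl]² = (8.6×10⁻⁴)²·(5.0) / (0.018)² = 0.011
Qc = 0.011 < Kc = 0.066, so the forward reaction proceeds.

forward (toward products)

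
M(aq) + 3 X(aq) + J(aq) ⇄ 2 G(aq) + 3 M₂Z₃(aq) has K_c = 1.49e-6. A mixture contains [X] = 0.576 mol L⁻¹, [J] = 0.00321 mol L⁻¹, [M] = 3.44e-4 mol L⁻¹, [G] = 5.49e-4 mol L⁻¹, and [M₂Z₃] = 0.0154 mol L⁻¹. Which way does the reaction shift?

Q_c = [G]²·[M₂Z₃]³ / ([M]·[X]³·[J]) = (5.49e-4)²·(0.0154)³ / ((3.44e-4)·(0.576)³·(0.00321)) = 5.22e-6
Q_c = 5.22e-6 > K_c = 1.49e-6, so the reverse reaction proceeds.

to the left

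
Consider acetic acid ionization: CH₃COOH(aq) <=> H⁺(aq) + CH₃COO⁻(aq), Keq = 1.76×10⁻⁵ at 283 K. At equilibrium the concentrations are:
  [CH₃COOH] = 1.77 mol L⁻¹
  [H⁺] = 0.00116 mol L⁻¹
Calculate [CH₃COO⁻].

[CH₃COO⁻] = 0.0269 mol L⁻¹

At equilibrium, Keq = [H⁺]·[CH₃COO⁻] / [CH₃COOH] = 1.76×10⁻⁵.
(0.00116)·([CH₃COO⁻]) / (1.77) = 1.76×10⁻⁵
[CH₃COO⁻] = 0.0269 mol L⁻¹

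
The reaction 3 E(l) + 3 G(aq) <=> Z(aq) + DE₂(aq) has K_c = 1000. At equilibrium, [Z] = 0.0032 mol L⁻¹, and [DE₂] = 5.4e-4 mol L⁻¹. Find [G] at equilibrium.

[G] = 0.0012 mol L⁻¹

(E is a pure liquid — omitted from K_c.)
At equilibrium, K_c = [Z]·[DE₂] / [G]³ = 1000.
(0.0032)·(5.4e-4) / ([G])³ = 1000
[G]³ = 1.73e-9 ⇒ [G] = 0.0012 mol L⁻¹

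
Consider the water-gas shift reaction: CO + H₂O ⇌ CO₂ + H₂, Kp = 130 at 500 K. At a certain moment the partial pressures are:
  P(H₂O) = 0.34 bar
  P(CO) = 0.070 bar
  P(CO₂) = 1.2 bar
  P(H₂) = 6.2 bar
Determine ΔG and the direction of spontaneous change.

ΔG = 3.65 kJ/mol; the forward reaction is non-spontaneous

Qp = P(CO₂)·P(H₂) / (P(CO)·P(H₂O)) = (1.2)·(6.2) / ((0.070)·(0.34)) = 313
ΔG = RT ln(Qp/Kp) = (8.314 J mol⁻¹ K⁻¹)(500 K) × ln(313/130)
   = (4.157 kJ/mol)(0.8787) = 3.65 kJ/mol
ΔG > 0, so the forward reaction is non-spontaneous (proceeds in reverse).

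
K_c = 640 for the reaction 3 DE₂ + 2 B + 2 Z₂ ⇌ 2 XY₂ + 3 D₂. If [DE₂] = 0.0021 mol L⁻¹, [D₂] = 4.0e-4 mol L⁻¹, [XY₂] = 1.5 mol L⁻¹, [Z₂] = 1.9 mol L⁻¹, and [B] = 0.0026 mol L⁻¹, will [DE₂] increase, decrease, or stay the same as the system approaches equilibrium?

Q_c = [XY₂]²·[D₂]³ / ([DE₂]³·[B]²·[Z₂]²) = (1.5)²·(4.0e-4)³ / ((0.0021)³·(0.0026)²·(1.9)²) = 640
Q_c = 640 = K_c; the system is at equilibrium.

stay the same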